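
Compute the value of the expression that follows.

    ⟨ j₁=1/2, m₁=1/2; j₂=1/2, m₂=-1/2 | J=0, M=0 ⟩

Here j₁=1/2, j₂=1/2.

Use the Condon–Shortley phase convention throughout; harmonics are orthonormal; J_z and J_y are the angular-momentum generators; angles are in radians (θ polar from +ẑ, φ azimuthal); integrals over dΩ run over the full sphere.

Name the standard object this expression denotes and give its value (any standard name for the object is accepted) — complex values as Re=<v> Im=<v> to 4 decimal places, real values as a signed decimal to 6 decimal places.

This is a Clebsch–Gordan (vector-coupling) coefficient.
√[1·1!0!0!/2! · 1!0!0!1!0!0!] = √(1/2)
  +(−1)^0/∏(0,1,0,0,0,0)! = 1  (running 1)
⟨..|..⟩ = √(1/2)·(1) = +0.707107

Clebsch–Gordan coefficient, +√(1/2) ≈ +0.707107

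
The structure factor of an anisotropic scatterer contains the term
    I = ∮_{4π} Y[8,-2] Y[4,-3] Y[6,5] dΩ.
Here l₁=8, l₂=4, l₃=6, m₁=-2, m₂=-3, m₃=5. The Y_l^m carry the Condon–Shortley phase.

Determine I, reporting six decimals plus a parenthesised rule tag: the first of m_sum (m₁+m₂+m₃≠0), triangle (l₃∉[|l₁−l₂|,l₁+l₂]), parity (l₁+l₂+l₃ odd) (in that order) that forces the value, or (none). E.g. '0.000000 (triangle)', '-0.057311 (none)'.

Rules hold: Σm=0, L=18 even, 4≤6≤12.
N = 17·9·13 = 1989
Δ = 6!·10!·2!/19! = 1/23279256
Racah Σ t=2..4: t=2:+1/1658880 t=3:−1/518400 t=4:+1/1658880 = -1/1382400
⇒ 3j(8 4 6; 0 0 0)² = 504/46189, sgn -1
Racah Σ t=0..1: t=0:+1/2612736000 t=1:−1/87091200 = -29/2612736000
⇒ 3j(8 4 6; -2 -3 5)² = 841/302328, sgn +1
4πI² = N·(3j₀)²·(3jₘ)² = 52983/877591
I = -1·√(0.0603732/4π) = -0.06931341
No selection rule forces the value: the integral is nonzero (none).

-0.069313 (none)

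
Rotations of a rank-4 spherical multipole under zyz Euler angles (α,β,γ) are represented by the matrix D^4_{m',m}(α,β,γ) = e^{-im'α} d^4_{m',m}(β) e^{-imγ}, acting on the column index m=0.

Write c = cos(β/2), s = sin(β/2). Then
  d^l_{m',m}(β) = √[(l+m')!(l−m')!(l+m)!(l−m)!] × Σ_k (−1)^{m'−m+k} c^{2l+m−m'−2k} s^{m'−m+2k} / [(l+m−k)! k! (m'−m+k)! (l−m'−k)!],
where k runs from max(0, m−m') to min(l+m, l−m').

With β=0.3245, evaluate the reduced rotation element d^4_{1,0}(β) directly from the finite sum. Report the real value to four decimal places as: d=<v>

d^4_{1,0}(β=0.3245) via the finite sum:
With c≡cos(β/2)=0.986866 and s≡sin(β/2)=0.161539, N=[120·6·24·24]^{1/2}=643.987578
The bounds max(0,m−m')=0 and min(l+m,l−m')=3 give 4 terms
  k=0: (−1)^1·643.9876/(144)·0.9869^7·0.1615^1 = -0.658568
  k=1: (−1)^2·643.9876/(24)·0.9869^5·0.1615^3 = +0.105874
  k=2: (−1)^3·643.9876/(24)·0.9869^3·0.1615^5 = -0.002837
  k=3: (−1)^4·643.9876/(144)·0.9869^1·0.1615^7 = +0.000013
d^4_{1,0}(0.3245) = -0.658568 +0.105874 -0.002837 +0.000013 = -0.555518

d=-0.5555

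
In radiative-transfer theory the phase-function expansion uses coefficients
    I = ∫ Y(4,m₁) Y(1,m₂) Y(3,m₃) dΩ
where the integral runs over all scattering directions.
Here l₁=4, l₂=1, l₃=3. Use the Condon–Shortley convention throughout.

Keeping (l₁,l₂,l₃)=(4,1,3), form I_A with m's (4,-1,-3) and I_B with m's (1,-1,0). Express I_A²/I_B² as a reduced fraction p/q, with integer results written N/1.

14/5

l's match ⇒ only the (l;m) 3-j factors differ between A and B.
A: triangle coeff Δ(4,1,3) = 1/252; Σ_t [0,0]: t=0:+1/1440 = 1/1440; (3j)²=1/9 [(4 1 3; 4 -1 -3)], sign=+1
B: triangle coeff Δ(4,1,3) = 1/252; Σ_t [0,0]: t=0:+1/72 = 1/72; (3j)²=5/126 [(4 1 3; 1 -1 0)], sign=-1
I_A²/I_B² = (1/9)/(5/126) = 14/5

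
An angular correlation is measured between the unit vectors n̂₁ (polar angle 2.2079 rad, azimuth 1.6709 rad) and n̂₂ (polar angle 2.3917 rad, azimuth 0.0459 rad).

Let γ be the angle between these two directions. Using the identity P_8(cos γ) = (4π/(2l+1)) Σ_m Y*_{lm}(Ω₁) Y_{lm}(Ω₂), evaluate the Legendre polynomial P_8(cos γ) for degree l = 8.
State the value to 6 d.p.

-0.261688

Addition theorem: P_8(cos γ) = (4π/17) Σ_m Y*_{lm}(Ω₁) Y_{lm}(Ω₂), m = −8…8:
  m=-8: Y*=+0.062536+0.064496i  Y=+0.022400-0.008616i  product +0.001956+0.000906i
  m=-7: Y*=-0.171466+0.203271i  Y=-0.097795+0.032549i  product +0.010152-0.025460i
  m=-6: Y*=-0.360873-0.247216i  Y=+0.255328-0.072151i  product -0.109978-0.037084i
  m=-5: Y*=+0.179793-0.328703i  Y=-0.428821+0.100179i  product -0.044170+0.158966i
  m=-4: Y*=-0.007941-0.003361i  Y=+0.410195-0.076170i  product -0.003514-0.000774i
  m=-3: Y*=+0.105128-0.339476i  Y=-0.052169+0.007229i  product -0.003030+0.018470i
  m=-2: Y*=+0.182301+0.036994i  Y=-0.354529+0.032637i  product -0.065838-0.007165i
  m=-1: Y*=+0.027909-0.277865i  Y=+0.233646-0.010732i  product +0.003539-0.065222i
  m=+0: Y*=+0.232127-0.000000i  Y=+0.291859+0.000000i  product +0.067748+0.000000i
  m=+1: Y*=-0.027909-0.277865i  Y=-0.233646-0.010732i  product +0.003539+0.065222i
  m=+2: Y*=+0.182301-0.036994i  Y=-0.354529-0.032637i  product -0.065838+0.007165i
  m=+3: Y*=-0.105128-0.339476i  Y=+0.052169+0.007229i  product -0.003030-0.018470i
  m=+4: Y*=-0.007941+0.003361i  Y=+0.410195+0.076170i  product -0.003514+0.000774i
  m=+5: Y*=-0.179793-0.328703i  Y=+0.428821+0.100179i  product -0.044170-0.158966i
  m=+6: Y*=-0.360873+0.247216i  Y=+0.255328+0.072151i  product -0.109978+0.037084i
  m=+7: Y*=+0.171466+0.203271i  Y=+0.097795+0.032549i  product +0.010152+0.025460i
  m=+8: Y*=+0.062536-0.064496i  Y=+0.022400+0.008616i  product +0.001956-0.000906i
Σ over m = -0.354016-0.000000i; ×(4π/17) → -0.261688-0.000000i. Real part: -0.261688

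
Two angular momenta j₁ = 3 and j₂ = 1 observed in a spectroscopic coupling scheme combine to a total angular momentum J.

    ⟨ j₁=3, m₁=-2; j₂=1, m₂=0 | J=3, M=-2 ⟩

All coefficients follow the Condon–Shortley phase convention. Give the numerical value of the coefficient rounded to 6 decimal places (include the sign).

−√(1/3) ≈ -0.577350

j₁+j₂−J=1  J+j₁−j₂=5  J−j₁+j₂=1  j₁+j₂+J+1=8
(j₁±m₁, j₂±m₂, J±M) = (1,5,1,1,1,5)
P² = 300
sum k=0..1:
  [0] +1/120 = 1/120
  [1] −1/24 = -1/24
S = -1/30
C² = P²·S² = 1/3 ; C = -0.577350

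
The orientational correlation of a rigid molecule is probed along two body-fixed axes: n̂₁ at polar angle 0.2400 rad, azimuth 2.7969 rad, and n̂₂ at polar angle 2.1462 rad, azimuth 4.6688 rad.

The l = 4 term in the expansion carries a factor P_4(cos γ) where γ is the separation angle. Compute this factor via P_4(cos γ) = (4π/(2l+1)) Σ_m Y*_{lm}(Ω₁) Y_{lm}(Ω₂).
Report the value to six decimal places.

-0.398319

Term-by-term m-sum for l=4 (normalisation 4π/9 = 1.396263):
  term(m=-4) = 0.00011 - 0.00029j   from Y*(Ω₁)=0.00027 - 0.00139j, Y(Ω₂)=0.21592 + 0.03803j
  term(m=-3) = -0.00516 - 0.00407j   from Y*(Ω₁)=-0.00835 + 0.01403j, Y(Ω₂)=-0.05245 + 0.39879j
  term(m=-2) = -0.02205 + 0.01516j   from Y*(Ω₁)=0.08174 - 0.06738j, Y(Ω₂)=-0.25166 - 0.02200j
  term(m=-1) = -0.02338 - 0.07529j   from Y*(Ω₁)=-0.37056 + 0.13304j, Y(Ω₂)=-0.00873 + 0.20006j
  term(m=+0) = -0.18431 + 0.00000j   from Y*(Ω₁)=0.61902 + 0.00000j, Y(Ω₂)=-0.29774 + 0.00000j
  term(m=+1) = -0.02338 + 0.07529j   from Y*(Ω₁)=0.37056 + 0.13304j, Y(Ω₂)=0.00873 + 0.20006j
  term(m=+2) = -0.02205 - 0.01516j   from Y*(Ω₁)=0.08174 + 0.06738j, Y(Ω₂)=-0.25166 + 0.02200j
  term(m=+3) = -0.00516 + 0.00407j   from Y*(Ω₁)=0.00835 + 0.01403j, Y(Ω₂)=0.05245 + 0.39879j
  term(m=+4) = 0.00011 + 0.00029j   from Y*(Ω₁)=0.00027 + 0.00139j, Y(Ω₂)=0.21592 - 0.03803j
Σ over m = -0.28528 - 0.00000j; ×(4π/9) → -0.39832 - 0.00000j. Real part: -0.398319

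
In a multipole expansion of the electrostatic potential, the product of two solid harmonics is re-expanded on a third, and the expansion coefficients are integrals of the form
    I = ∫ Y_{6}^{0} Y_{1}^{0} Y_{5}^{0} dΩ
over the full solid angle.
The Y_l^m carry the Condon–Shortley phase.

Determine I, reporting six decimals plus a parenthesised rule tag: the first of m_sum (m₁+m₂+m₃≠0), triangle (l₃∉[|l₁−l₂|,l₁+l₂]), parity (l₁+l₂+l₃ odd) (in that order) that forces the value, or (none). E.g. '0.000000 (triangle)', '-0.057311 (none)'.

0.245154 (none)

Rules hold: Σm=0, L=12 even, 5≤5≤7.
N = 13·3·11 = 429
Δ = 2!·10!·0!/13! = 1/858
Racah Σ t=1..1: t=1:−1/14400 = -1/14400
⇒ 3j(6 1 5; 0 0 0)² = 6/143, sgn +1
(m-triple is (0,0,0) — same symbol as above.)
4πI² = N·(3j₀)²·(3jₘ)² = 108/143
I = +1·√(0.755245/4π) = 0.24515397
No selection rule forces the value: the integral is nonzero (none).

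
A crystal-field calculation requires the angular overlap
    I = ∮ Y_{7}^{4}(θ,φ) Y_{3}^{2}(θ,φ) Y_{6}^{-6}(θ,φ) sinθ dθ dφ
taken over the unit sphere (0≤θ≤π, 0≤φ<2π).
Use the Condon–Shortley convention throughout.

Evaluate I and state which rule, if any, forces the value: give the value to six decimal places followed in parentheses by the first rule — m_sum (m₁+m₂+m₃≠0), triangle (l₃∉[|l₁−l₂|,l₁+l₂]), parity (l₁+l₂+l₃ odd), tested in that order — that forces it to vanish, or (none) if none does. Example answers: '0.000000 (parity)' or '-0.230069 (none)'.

Checks pass: Σm=0; 16 even; l₃=6∈[4,10].
(2·7+1)(2·3+1)(2·6+1) = 1365
Δ: 4! 10! 2! / 17! → 1/2042040
sum: t=1:−1/207360 t=2:+1/57600 t=3:−1/207360 = 1/129600
3j²(7 3 6; 0 0 0) = Δ·Π!·Σ² = 168/12155  (sign +1)
sum: t=3:−1/43545600 = -1/43545600
3j²(7 3 6; 4 2 -6) = Δ·Π!·Σ² = 11/3094  (sign -1)
combine: 4πI² = 1365·168/12155·11/3094 = 252/3757
take √, sign -1: I = -0.07305917
No selection rule forces the value: the integral is nonzero (none).

-0.073059 (none)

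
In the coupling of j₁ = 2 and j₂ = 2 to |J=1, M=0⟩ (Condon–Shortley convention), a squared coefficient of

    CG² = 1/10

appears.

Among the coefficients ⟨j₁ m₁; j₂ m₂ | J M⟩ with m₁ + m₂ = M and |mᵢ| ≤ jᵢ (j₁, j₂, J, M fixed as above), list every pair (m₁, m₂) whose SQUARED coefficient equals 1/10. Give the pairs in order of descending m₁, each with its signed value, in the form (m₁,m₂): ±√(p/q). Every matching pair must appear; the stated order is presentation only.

Admissible pairs with m₁+m₂ = M = 0: (-2,2), (-1,1), (0,0), (1,-1), (2,-2)
  (m₁,m₂)=(2,-2): CG² = 2/5, CG = +√(2/5)
  (m₁,m₂)=(1,-1): CG² = 1/10, CG = −√(1/10)   ← matches the target
  (m₁,m₂)=(0,0): CG² = 0/1, CG = 0
  (m₁,m₂)=(-1,1): CG² = 1/10, CG = +√(1/10)   ← matches the target
  (m₁,m₂)=(-2,2): CG² = 2/5, CG = −√(2/5)
Pairs with CG² = 1/10: (1,-1): −√(1/10); (-1,1): +√(1/10)

(1,-1): −√(1/10); (-1,1): +√(1/10)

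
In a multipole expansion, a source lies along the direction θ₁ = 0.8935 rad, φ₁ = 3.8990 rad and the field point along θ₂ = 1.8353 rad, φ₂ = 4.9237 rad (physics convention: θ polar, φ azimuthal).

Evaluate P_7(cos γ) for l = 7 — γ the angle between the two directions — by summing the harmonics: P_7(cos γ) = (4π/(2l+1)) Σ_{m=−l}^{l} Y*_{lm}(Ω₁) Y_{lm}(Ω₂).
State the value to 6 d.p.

Summing Y*_{l m}(θ₁,φ₁)·Y_{l m}(θ₂,φ₂) over m ∈ [−7, 7]; prefactor 4π/(2·7+1) = 0.837758:
  term(m=-7) = 0.02144 - 0.02646j   from Y*(Ω₁)=-0.04851 + 0.07253j, Y(Ω₂)=-0.38866 - 0.03571j
  term(m=-6) = -0.10291 - 0.01398j   from Y*(Ω₁)=-0.04389 - 0.25888j, Y(Ω₂)=0.11800 - 0.37753j
  term(m=-5) = -0.00593 - 0.01360j   from Y*(Ω₁)=0.34582 + 0.26042j, Y(Ω₂)=-0.02984 - 0.01686j
  term(m=-4) = -0.07230 + 0.10266j   from Y*(Ω₁)=-0.35486 + 0.03990j, Y(Ω₂)=0.23331 - 0.26306j
  term(m=-3) = -0.00378 - 0.00026j   from Y*(Ω₁)=-0.02919 + 0.03455j, Y(Ω₂)=0.04967 + 0.06756j
  term(m=-2) = -0.05233 - 0.10086j   from Y*(Ω₁)=-0.02047 - 0.36528j, Y(Ω₂)=0.28325 - 0.12738j
  term(m=-1) = -0.00766 + 0.01261j   from Y*(Ω₁)=0.08475 + 0.08013j, Y(Ω₂)=0.02653 + 0.12366j
  term(m=+0) = 0.09886 + 0.00000j   from Y*(Ω₁)=0.33419 + 0.00000j, Y(Ω₂)=0.29582 + 0.00000j
  term(m=+1) = -0.00766 - 0.01261j   from Y*(Ω₁)=-0.08475 + 0.08013j, Y(Ω₂)=-0.02653 + 0.12366j
  term(m=+2) = -0.05233 + 0.10086j   from Y*(Ω₁)=-0.02047 + 0.36528j, Y(Ω₂)=0.28325 + 0.12738j
  term(m=+3) = -0.00378 + 0.00026j   from Y*(Ω₁)=0.02919 + 0.03455j, Y(Ω₂)=-0.04967 + 0.06756j
  term(m=+4) = -0.07230 - 0.10266j   from Y*(Ω₁)=-0.35486 - 0.03990j, Y(Ω₂)=0.23331 + 0.26306j
  term(m=+5) = -0.00593 + 0.01360j   from Y*(Ω₁)=-0.34582 + 0.26042j, Y(Ω₂)=0.02984 - 0.01686j
  term(m=+6) = -0.10291 + 0.01398j   from Y*(Ω₁)=-0.04389 + 0.25888j, Y(Ω₂)=0.11800 + 0.37753j
  term(m=+7) = 0.02144 + 0.02646j   from Y*(Ω₁)=0.04851 + 0.07253j, Y(Ω₂)=0.38866 - 0.03571j
Σ over m = -0.34808 + 0.00000j; ×(4π/15) → -0.29161 + 0.00000j. Real part: -0.291608

-0.291608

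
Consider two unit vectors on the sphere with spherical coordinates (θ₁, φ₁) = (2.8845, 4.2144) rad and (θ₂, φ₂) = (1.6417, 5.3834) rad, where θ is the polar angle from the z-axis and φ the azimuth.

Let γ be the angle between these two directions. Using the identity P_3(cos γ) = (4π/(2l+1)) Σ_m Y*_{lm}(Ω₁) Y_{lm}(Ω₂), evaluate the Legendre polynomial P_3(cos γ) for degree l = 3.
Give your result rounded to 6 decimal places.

Addition theorem: P_3(cos γ) = (4π/7) Σ_m Y*_{lm}(Ω₁) Y_{lm}(Ω₂), m = −3…3:
  term(m=-3) = -0.002653+0.001015i   from Y*(Ω₁)=+0.006839+0.000526i, Y(Ω₂)=-0.374250+0.177213i
  term(m=-2) = -0.003195-0.003314i   from Y*(Ω₁)=+0.034743-0.053633i, Y(Ω₂)=+0.016337-0.070161i
  term(m=-1) = -0.037134+0.087393i   from Y*(Ω₁)=-0.144318-0.265440i, Y(Ω₂)=-0.195411-0.246141i
  term(m=+0) = -0.047594-0.000000i   from Y*(Ω₁)=-0.605152-0.000000i, Y(Ω₂)=+0.078649+0.000000i
  term(m=+1) = -0.037134-0.087393i   from Y*(Ω₁)=+0.144318-0.265440i, Y(Ω₂)=+0.195411-0.246141i
  term(m=+2) = -0.003195+0.003314i   from Y*(Ω₁)=+0.034743+0.053633i, Y(Ω₂)=+0.016337+0.070161i
  term(m=+3) = -0.002653-0.001015i   from Y*(Ω₁)=-0.006839+0.000526i, Y(Ω₂)=+0.374250+0.177213i
Σ over m = -0.133559-0.000000i; ×(4π/7) → -0.239764-0.000000i. Real part: -0.239764

-0.239764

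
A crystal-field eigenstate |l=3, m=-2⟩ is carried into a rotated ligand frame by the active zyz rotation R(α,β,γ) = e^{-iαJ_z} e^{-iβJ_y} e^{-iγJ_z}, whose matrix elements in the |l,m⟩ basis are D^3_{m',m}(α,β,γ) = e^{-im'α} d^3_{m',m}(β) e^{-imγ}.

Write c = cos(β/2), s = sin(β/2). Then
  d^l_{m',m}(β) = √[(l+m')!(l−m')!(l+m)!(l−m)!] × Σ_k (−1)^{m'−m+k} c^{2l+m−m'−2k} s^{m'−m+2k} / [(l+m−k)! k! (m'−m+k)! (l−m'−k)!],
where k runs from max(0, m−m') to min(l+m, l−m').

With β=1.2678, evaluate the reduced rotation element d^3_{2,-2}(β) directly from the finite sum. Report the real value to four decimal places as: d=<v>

d=0.3563

d^3_{2,-2}(β=1.2678) via the finite sum:
With c≡cos(β/2)=0.805724 and s≡sin(β/2)=0.592292, N=[120·1·1·120]^{1/2}=120.000000
Admissible k: 0..1 (factorial args all ≥0)
  k=0: (−1)^4·120.0000/(24)·0.8057^2·0.5923^4 = +0.399470
  k=1: (−1)^5·120.0000/(120)·0.8057^0·0.5923^6 = -0.043173
d^3_{2,-2}(1.2678) = +0.399470 -0.043173 = +0.356297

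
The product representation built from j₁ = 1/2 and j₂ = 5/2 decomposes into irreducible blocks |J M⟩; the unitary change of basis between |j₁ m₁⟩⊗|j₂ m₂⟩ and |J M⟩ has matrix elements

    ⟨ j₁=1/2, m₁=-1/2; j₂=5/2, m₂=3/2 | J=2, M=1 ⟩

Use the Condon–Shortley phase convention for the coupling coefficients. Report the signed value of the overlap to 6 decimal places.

−√(2/3) = -0.816497

j₁+j₂−J=1  J+j₁−j₂=0  J−j₁+j₂=4  j₁+j₂+J+1=6
(j₁±m₁, j₂±m₂, J±M) = (0,1,4,1,3,1)
P² = 24
sum k=1..1:
  [1] −1/6 = -1/6
S = -1/6
C² = P²·S² = 2/3 ; C = -0.816497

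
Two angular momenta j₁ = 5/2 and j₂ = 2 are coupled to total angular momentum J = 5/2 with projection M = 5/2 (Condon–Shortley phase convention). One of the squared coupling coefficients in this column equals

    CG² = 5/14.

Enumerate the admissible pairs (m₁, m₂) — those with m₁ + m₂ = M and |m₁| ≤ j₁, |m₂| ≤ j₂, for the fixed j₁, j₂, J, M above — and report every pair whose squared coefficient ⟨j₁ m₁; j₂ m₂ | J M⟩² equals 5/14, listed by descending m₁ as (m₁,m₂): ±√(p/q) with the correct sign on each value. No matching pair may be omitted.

Admissible pairs with m₁+m₂ = M = 5/2: (1/2,2), (3/2,1), (5/2,0)
  (m₁,m₂)=(5/2,0): CG² = 5/14, CG = +√(5/14)   ← matches the target
  (m₁,m₂)=(3/2,1): CG² = 3/7, CG = −√(3/7)
  (m₁,m₂)=(1/2,2): CG² = 3/14, CG = +√(3/14)
Pairs with CG² = 5/14: (5/2,0): +√(5/14)

(5/2,0): +√(5/14)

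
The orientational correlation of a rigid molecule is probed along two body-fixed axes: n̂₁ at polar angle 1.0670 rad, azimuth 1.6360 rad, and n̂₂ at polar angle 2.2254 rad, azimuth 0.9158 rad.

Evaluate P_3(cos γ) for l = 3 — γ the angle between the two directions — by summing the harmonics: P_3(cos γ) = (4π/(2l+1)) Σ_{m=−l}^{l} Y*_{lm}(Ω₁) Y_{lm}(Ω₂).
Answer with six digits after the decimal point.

Addition theorem: P_3(cos γ) = (4π/7) Σ_m Y*_{lm}(Ω₁) Y_{lm}(Ω₂), m = −3…3:
  m=-3: (0.054468, -0.274888) × (-0.192314, -0.079996) = (-0.032465, 0.048508)  (running Σ = (-0.032465, 0.048508))
  m=-2: (-0.375175, -0.049205) × (0.100970, 0.378333) = (-0.019266, -0.146909)  (running Σ = (-0.051730, -0.098401))
  m=-1: (-0.003048, 0.046672) × (0.133287, -0.173524) = (0.007693, 0.006750)  (running Σ = (-0.044038, -0.091652))
  m=0: (-0.330533, -0.000000) × (0.260501, 0.000000) = (-0.086104, -0.000000)  (running Σ = (-0.130142, -0.091652))
  m=1: (0.003048, 0.046672) × (-0.133287, -0.173524) = (0.007693, -0.006750)  (running Σ = (-0.122450, -0.098401))
  m=2: (-0.375175, 0.049205) × (0.100970, -0.378333) = (-0.019266, 0.146909)  (running Σ = (-0.141715, 0.048508))
  m=3: (-0.054468, -0.274888) × (0.192314, -0.079996) = (-0.032465, -0.048508)  (running Σ = (-0.174180, 0.000000))
Σ over m = (-0.174180, 0.000000); ×(4π/7) → (-0.312687, 0.000000). Real part: -0.312687

-0.312687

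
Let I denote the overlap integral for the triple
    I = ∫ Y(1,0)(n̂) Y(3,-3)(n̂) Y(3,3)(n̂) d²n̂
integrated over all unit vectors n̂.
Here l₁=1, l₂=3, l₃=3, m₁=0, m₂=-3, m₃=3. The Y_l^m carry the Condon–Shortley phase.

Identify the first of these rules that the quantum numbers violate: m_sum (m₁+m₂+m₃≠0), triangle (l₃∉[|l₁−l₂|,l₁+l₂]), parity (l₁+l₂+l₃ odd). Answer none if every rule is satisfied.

Σmᵢ = 0  ✓
l₃∈[|l₁−l₂|,l₁+l₂]=[2,4], have l₃=3  ✓
Σlᵢ = 7 ⇒ odd  ✗

parity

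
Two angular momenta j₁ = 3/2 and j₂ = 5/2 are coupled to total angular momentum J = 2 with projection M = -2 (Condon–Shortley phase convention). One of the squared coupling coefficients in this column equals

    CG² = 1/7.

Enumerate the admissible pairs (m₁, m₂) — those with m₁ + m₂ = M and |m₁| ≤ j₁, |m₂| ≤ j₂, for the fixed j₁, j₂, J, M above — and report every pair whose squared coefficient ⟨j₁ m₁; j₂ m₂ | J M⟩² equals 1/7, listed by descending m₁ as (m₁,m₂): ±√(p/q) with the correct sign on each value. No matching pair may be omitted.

(-3/2,-1/2): +√(1/7)

Admissible pairs with m₁+m₂ = M = -2: (-3/2,-1/2), (-1/2,-3/2), (1/2,-5/2)
  (m₁,m₂)=(1/2,-5/2): CG² = 10/21, CG = +√(10/21)
  (m₁,m₂)=(-1/2,-3/2): CG² = 8/21, CG = −√(8/21)
  (m₁,m₂)=(-3/2,-1/2): CG² = 1/7, CG = +√(1/7)   ← matches the target
Pairs with CG² = 1/7: (-3/2,-1/2): +√(1/7)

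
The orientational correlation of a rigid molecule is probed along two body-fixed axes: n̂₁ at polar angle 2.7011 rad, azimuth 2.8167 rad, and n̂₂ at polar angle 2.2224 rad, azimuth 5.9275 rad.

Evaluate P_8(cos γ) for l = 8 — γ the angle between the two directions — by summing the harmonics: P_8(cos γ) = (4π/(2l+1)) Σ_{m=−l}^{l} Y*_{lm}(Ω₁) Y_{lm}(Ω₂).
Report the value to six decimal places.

Summing Y*_{l m}(θ₁,φ₁)·Y_{l m}(θ₂,φ₂) over m ∈ [−8, 8]; prefactor 4π/(2·8+1) = 0.739198:
  m=-8: Y*=-0.00048 - 0.00029j  Y=-0.07875 + 0.02403j  product 0.00004 + 0.00001j
  m=-7: Y*=-0.00309 - 0.00364j  Y=0.19971 - 0.15239j  product -0.00117 - 0.00026j
  m=-6: Y*=-0.00942 - 0.02369j  Y=-0.22941 + 0.36324j  product 0.01077 + 0.00201j
  m=-5: Y*=-0.00516 - 0.09598j  Y=0.08131 - 0.38598j  product -0.03747 - 0.00581j
  m=-4: Y*=0.06962 - 0.25037j  Y=0.00459 + 0.03077j  product 0.00802 + 0.00099j
  m=-3: Y*=0.26942 - 0.39711j  Y=0.16542 + 0.30013j  product 0.16375 + 0.01517j
  m=-2: Y*=0.40136 - 0.30498j  Y=-0.16870 - 0.14541j  product -0.11206 - 0.00691j
  m=-1: Y*=0.04293 - 0.01446j  Y=-0.23581 - 0.08760j  product -0.01139 - 0.00035j
  m=+0: Y*=-0.47439 + 0.00000j  Y=0.26483 + 0.00000j  product -0.12563 + 0.00000j
  m=+1: Y*=-0.04293 - 0.01446j  Y=0.23581 - 0.08760j  product -0.01139 + 0.00035j
  m=+2: Y*=0.40136 + 0.30498j  Y=-0.16870 + 0.14541j  product -0.11206 + 0.00691j
  m=+3: Y*=-0.26942 - 0.39711j  Y=-0.16542 + 0.30013j  product 0.16375 - 0.01517j
  m=+4: Y*=0.06962 + 0.25037j  Y=0.00459 - 0.03077j  product 0.00802 - 0.00099j
  m=+5: Y*=0.00516 - 0.09598j  Y=-0.08131 - 0.38598j  product -0.03747 + 0.00581j
  m=+6: Y*=-0.00942 + 0.02369j  Y=-0.22941 - 0.36324j  product 0.01077 - 0.00201j
  m=+7: Y*=0.00309 - 0.00364j  Y=-0.19971 - 0.15239j  product -0.00117 + 0.00026j
  m=+8: Y*=-0.00048 + 0.00029j  Y=-0.07875 - 0.02403j  product 0.00004 - 0.00001j
Σ over m = -0.08462 - 0.00000j; ×(4π/17) → -0.06255 - 0.00000j. Real part: -0.062548

-0.062548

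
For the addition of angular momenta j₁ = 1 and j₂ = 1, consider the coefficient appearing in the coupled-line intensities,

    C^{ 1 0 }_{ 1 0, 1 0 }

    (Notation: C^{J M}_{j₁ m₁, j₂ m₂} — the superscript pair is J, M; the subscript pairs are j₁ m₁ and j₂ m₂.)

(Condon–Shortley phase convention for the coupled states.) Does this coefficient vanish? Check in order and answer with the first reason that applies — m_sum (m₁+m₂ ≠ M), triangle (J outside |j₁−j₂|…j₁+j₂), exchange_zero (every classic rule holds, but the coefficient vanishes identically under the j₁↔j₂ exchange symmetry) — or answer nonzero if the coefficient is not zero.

m-sum: m₁+m₂ = 0+0 = 0, M = 0  ✓
triangle: |j₁−j₂| = 0 ≤ J = 1 ≤ j₁+j₂ = 2  ✓
exchange: j₁=j₂ and m₁=m₂, and (−1)^(j₁+j₂−J) = (−1)^1 = −1 forces ⟨j₁m₁;j₂m₂|JM⟩ = −⟨j₂m₂;j₁m₁|JM⟩ = −⟨j₁m₁;j₂m₂|JM⟩ ⇒ the coefficient vanishes identically
Racah sum check: Σ_k collapses to 0 ⇒ CG = 0

exchange_zero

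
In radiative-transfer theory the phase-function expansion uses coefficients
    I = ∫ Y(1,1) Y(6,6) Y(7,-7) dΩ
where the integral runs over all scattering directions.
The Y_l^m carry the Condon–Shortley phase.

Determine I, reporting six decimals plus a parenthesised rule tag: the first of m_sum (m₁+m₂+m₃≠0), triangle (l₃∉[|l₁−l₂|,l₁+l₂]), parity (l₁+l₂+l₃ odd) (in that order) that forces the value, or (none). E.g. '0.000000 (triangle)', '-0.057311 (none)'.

Rules hold: Σm=0, L=14 even, 5≤7≤7.
N = 3·13·15 = 585
Δ = 0!·2!·12!/15! = 1/1365
Racah Σ t=0..0: t=0:+1/518400 = 1/518400
⇒ 3j(1 6 7; 0 0 0)² = 7/195, sgn -1
Racah Σ t=0..0: t=0:+1/958003200 = 1/958003200
⇒ 3j(1 6 7; 1 6 -7)² = 1/15, sgn +1
4πI² = N·(3j₀)²·(3jₘ)² = 7/5
I = -1·√(1.4/4π) = -0.33377906
No selection rule forces the value: the integral is nonzero (none).

-0.333779 (none)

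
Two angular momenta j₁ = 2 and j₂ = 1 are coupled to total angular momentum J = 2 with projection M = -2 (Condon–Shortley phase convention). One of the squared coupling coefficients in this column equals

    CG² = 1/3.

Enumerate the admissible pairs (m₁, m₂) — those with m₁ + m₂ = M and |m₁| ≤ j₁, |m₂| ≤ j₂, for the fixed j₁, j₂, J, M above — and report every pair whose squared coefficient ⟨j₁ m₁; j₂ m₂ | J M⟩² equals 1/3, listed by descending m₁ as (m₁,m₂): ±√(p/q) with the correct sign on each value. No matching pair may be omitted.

(-1,-1): +√(1/3)

Admissible pairs with m₁+m₂ = M = -2: (-2,0), (-1,-1)
  (m₁,m₂)=(-1,-1): CG² = 1/3, CG = +√(1/3)   ← matches the target
  (m₁,m₂)=(-2,0): CG² = 2/3, CG = −√(2/3)
Pairs with CG² = 1/3: (-1,-1): +√(1/3)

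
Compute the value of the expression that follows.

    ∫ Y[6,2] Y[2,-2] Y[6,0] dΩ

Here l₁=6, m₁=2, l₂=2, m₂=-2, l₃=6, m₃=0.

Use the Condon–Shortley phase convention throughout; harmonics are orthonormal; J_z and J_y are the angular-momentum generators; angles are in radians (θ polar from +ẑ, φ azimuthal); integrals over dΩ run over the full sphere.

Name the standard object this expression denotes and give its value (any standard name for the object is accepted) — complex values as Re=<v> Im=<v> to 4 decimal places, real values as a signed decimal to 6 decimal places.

Gaunt coefficient, -0.191909

This is a Gaunt coefficient — the integral of a triple product of spherical harmonics over the sphere.
m-sum 0 ✓  L=14 even ✓  4≤6≤8 ✓
Π(2lᵢ+1) = 13×5×13 = 845
triangle coeff Δ(6,2,6) = 1/90090
Σ_t [0,2]: t=0:+1/69120 t=1:−1/14400 t=2:+1/69120 = -7/172800
(3j)²=14/715 [(6 2 6; 0 0 0)], sign=-1
Σ_t [0,0]: t=0:+1/69120 = 1/69120
(3j)²=4/143 [(6 2 6; 2 -2 0)], sign=+1
⇒ 4πI² = 56/121
I = (-1)√(56/121/(4π)) = -0.19190947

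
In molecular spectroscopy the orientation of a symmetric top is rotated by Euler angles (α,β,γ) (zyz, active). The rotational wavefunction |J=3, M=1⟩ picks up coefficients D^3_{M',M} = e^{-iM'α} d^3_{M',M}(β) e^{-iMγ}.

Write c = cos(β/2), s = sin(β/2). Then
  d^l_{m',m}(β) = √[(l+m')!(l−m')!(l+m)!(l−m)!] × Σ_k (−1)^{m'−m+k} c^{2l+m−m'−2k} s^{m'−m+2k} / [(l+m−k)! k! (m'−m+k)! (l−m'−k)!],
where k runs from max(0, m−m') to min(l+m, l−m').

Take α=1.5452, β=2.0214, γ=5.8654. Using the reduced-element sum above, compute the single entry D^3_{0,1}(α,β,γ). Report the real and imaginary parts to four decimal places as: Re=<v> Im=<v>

Split into d^3_{0,1}(β=2.0214) × two z-phases.
With c≡cos(β/2)=0.531268 and s≡sin(β/2)=0.847204, N=[6·6·24·2]^{1/2}=41.569219
Admissible k: 1..3 (factorial args all ≥0)
  k=1: (−1)^0·41.5692/(12)·0.5313^5·0.8472^1 = +0.124207
  k=2: (−1)^1·41.5692/(4)·0.5313^3·0.8472^3 = -0.947581
  k=3: (−1)^2·41.5692/(12)·0.5313^1·0.8472^5 = +0.803237
d^3_{0,1}(2.0214) = +0.124207 -0.947581 +0.803237 = -0.020136
Phases: e^{-i·(0)·1.5452}=+1.000000+0.000000i, e^{-i·(1)·5.8654}=+0.913990+0.405737i ⇒ D=-0.018404-0.008170i

Re=-0.0184 Im=-0.0082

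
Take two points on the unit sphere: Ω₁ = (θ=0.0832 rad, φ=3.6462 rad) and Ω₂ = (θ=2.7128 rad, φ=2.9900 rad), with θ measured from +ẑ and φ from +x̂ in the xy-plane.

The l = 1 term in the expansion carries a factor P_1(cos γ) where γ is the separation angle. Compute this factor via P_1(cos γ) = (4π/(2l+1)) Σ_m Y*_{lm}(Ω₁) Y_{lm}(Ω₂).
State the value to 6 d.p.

Summing Y*_{l m}(θ₁,φ₁)·Y_{l m}(θ₂,φ₂) over m ∈ [−1, 1]; prefactor 4π/(2·1+1) = 4.188790:
  m=-1: Y*=-0.02513 - 0.01388j  Y=-0.14200 - 0.02169j  product 0.00327 + 0.00252j
  m=+0: Y*=0.48691 + 0.00000j  Y=-0.44437 + 0.00000j  product -0.21637 + 0.00000j
  m=+1: Y*=0.02513 - 0.01388j  Y=0.14200 - 0.02169j  product 0.00327 - 0.00252j
Σ over m = -0.20983 + 0.00000j; ×(4π/3) → -0.87895 + 0.00000j. Real part: -0.878946

-0.878946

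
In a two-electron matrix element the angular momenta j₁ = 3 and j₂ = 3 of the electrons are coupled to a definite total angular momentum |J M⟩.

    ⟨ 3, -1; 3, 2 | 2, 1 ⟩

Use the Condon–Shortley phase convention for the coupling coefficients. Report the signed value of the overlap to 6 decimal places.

-0.422577

j₁+j₂−J=4  J+j₁−j₂=2  J−j₁+j₂=2  j₁+j₂+J+1=9
(j₁±m₁, j₂±m₂, J±M) = (2,4,5,1,3,1)
P² = 320/7
sum k=3..4:
  [3] −1/12 = -1/12
  [4] +1/48 = 1/48
S = -1/16
C² = P²·S² = 5/28 ; C = -0.422577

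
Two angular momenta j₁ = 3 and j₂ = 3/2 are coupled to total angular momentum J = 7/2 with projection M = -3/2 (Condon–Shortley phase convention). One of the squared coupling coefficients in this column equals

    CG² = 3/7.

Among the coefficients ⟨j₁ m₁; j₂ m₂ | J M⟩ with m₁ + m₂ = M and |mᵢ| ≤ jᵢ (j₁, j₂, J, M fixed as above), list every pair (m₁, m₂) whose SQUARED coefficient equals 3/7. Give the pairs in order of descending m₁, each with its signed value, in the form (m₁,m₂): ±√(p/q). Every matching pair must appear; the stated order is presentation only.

Admissible pairs with m₁+m₂ = M = -3/2: (-3,3/2), (-2,1/2), (-1,-1/2), (0,-3/2)
  (m₁,m₂)=(0,-3/2): CG² = 10/21, CG = +√(10/21)
  (m₁,m₂)=(-1,-1/2): CG² = 0/1, CG = 0
  (m₁,m₂)=(-2,1/2): CG² = 3/7, CG = −√(3/7)   ← matches the target
  (m₁,m₂)=(-3,3/2): CG² = 2/21, CG = −√(2/21)
Pairs with CG² = 3/7: (-2,1/2): −√(3/7)

(-2,1/2): −√(3/7)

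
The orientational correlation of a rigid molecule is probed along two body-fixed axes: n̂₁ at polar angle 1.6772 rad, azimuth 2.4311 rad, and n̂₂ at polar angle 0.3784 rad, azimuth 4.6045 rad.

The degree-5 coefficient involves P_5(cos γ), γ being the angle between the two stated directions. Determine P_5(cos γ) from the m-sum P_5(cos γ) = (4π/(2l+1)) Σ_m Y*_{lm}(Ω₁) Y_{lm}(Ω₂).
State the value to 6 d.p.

Term-by-term m-sum for l=5 (normalisation 4π/11 = 1.142397):
  m=-5: Y*=+0.413607-0.180195i  Y=-0.001641+0.002740i  product -0.000185+0.001429i
  m=-4: Y*=+0.145591+0.044976i  Y=+0.023076+0.010627i  product +0.002882+0.002585i
  m=-3: Y*=-0.162498-0.258796i  Y=+0.037567-0.111984i  product -0.035085+0.008475i
  m=-2: Y*=+0.025662-0.170012i  Y=-0.333949-0.073198i  product -0.021014+0.054897i
  m=-1: Y*=-0.203937+0.175465i  Y=-0.058222+0.537555i  product -0.082448-0.119844i
  m=+0: Y*=-0.176600-0.000000i  Y=+0.166335+0.000000i  product -0.029375-0.000000i
  m=+1: Y*=+0.203937+0.175465i  Y=+0.058222+0.537555i  product -0.082448+0.119844i
  m=+2: Y*=+0.025662+0.170012i  Y=-0.333949+0.073198i  product -0.021014-0.054897i
  m=+3: Y*=+0.162498-0.258796i  Y=-0.037567-0.111984i  product -0.035085-0.008475i
  m=+4: Y*=+0.145591-0.044976i  Y=+0.023076-0.010627i  product +0.002882-0.002585i
  m=+5: Y*=-0.413607-0.180195i  Y=+0.001641+0.002740i  product -0.000185-0.001429i
Σ over m = -0.301077+0.000000i; ×(4π/11) → -0.343950+0.000000i. Real part: -0.343950

-0.343950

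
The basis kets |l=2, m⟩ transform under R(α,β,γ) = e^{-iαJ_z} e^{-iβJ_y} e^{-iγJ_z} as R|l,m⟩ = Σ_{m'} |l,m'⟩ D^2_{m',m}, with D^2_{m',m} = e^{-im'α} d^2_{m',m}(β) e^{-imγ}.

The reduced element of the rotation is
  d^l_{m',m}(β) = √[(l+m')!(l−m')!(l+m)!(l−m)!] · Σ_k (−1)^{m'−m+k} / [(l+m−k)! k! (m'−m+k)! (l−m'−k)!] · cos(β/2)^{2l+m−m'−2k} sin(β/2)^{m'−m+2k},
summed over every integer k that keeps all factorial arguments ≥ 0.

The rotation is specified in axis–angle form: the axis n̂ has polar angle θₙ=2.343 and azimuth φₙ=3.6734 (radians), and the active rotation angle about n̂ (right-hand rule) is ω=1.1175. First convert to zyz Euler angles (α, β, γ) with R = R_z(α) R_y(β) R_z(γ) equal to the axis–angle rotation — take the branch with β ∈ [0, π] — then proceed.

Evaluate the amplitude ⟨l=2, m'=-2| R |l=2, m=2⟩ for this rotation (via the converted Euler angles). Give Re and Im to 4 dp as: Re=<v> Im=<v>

Axis–angle → zyz. n̂ = (sinθₙcosφₙ, sinθₙsinφₙ, cosθₙ) = (-0.617438, -0.363268, -0.697716), ω = 1.1175.
R = I cosω + sinω [n̂]ₓ + (1−cosω) n̂n̂ᵀ gives
  R = [+0.652208, +0.753322, -0.084444; -0.501183, +0.512104, +0.697542; +0.568718, -0.412621, +0.711550]
β = atan2(√(R₁₃²+R₂₃²), R₃₃) = 0.779094; α = atan2(R₂₃, R₁₃) mod 2π = 1.691269; γ = atan2(R₃₂, −R₃₁) mod 2π = 3.769247
First d^2_{-2,2}(β=0.7791), then the phase factors e^{-i(-2)α} and e^{-i(2)γ}:
With c≡cos(β/2)=0.925081 and s≡sin(β/2)=0.379769, N=[1·24·24·1]^{1/2}=24.000000
k∈{4} keeps every argument non-negative
  k=4: (−1)^0·24.0000/(24)·0.9251^0·0.3798^4 = +0.020801
d^2_{-2,2}(0.7791) = +0.020801
D = (-0.971113-0.238622i)·(+0.020801)·(+0.310279-0.950645i) = -0.010986+0.017663i

Re=-0.0110 Im=0.0177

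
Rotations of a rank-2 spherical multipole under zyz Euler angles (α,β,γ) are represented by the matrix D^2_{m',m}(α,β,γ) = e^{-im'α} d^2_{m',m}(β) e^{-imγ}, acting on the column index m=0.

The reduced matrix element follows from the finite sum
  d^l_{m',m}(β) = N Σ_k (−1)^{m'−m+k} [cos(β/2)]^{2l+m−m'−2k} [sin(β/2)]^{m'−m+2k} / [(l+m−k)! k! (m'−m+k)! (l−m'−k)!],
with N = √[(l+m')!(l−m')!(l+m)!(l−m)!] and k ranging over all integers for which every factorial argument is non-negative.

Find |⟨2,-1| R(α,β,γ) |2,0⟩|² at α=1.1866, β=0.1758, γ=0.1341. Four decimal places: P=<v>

P=0.0445

Split into d^2_{-1,0}(β=0.1758) × two z-phases.
Half-angle: c=0.996139, s=0.087787. N=√(1·6·2·2)=4.898979
k∈{1,2} keeps every argument non-negative
  k=1: (−1)^0·4.8990/(2)·0.9961^3·0.0878^1 = +0.212552
  k=2: (−1)^1·4.8990/(2)·0.9961^1·0.0878^3 = -0.001651
d^2_{-1,0}(0.1758) = +0.212552 -0.001651 = +0.210901
|D^2_{-1,0}|² = |d^2_{-1,0}(β)|² = (+0.210901)² = 0.044479 (the z-rotation phases have unit modulus)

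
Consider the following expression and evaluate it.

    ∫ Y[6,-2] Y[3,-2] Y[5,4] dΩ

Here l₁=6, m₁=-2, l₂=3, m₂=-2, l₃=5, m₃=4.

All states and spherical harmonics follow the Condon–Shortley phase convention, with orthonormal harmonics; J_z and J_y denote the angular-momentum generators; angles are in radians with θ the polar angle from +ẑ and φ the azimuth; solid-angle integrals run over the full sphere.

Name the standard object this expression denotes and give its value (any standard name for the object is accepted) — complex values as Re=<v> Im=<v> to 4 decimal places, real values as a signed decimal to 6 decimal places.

This is a Gaunt coefficient — the integral of a triple product of spherical harmonics over the sphere.
m-sum 0 ✓  L=14 even ✓  3≤5≤9 ✓
Π(2lᵢ+1) = 13×7×11 = 1001
triangle coeff Δ(6,3,5) = 1/675675
Σ_t [1,3]: t=1:−1/8640 t=2:+1/2304 t=3:−1/8640 = 7/34560
(3j)²=7/429 [(6 3 5; 0 0 0)], sign=-1
Σ_t [0,1]: t=0:+1/967680 t=1:−1/60480 = -1/64512
(3j)²=15/1001 [(6 3 5; -2 -2 4)], sign=+1
⇒ 4πI² = 35/143
I = (-1)√(35/143/(4π)) = -0.13956004

Gaunt coefficient, -0.139560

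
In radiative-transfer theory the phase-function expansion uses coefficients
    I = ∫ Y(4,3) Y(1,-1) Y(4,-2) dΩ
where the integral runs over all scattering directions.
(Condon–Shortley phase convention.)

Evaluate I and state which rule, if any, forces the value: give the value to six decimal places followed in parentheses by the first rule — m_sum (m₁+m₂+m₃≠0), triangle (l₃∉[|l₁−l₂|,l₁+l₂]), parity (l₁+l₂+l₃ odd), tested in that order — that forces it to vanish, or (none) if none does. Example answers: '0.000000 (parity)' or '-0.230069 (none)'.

0.000000 (parity)

Σlᵢ=9 odd — θ-integrand is odd under cosθ→−cosθ; I=0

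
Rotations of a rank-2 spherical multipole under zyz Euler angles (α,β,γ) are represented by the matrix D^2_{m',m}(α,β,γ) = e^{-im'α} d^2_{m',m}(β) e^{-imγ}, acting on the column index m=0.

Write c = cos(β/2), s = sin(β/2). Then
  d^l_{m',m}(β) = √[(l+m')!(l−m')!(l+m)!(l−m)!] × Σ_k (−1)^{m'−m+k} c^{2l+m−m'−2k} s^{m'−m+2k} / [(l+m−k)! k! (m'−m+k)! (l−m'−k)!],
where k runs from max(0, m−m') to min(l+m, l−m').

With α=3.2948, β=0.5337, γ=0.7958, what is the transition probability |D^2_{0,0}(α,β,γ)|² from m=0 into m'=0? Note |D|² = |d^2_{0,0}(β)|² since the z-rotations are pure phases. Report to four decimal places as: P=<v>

D^2_{0,0}(3.2948,0.5337,0.7958) = e^{-i·0·3.2948}·d^2_{0,0}(0.5337)·e^{-i·0·0.7958}. Compute d first:
c=cos(0.533700/2)=0.964606, s=sin(0.533700/2)=0.263694; N=√[2·2·2·2]=4.000000
k∈{0,1,2} keeps every argument non-negative
  k=0: (−1)^0·4.0000/(4)·0.9646^4·0.2637^0 = +0.865766
  k=1: (−1)^1·4.0000/(1)·0.9646^2·0.2637^2 = -0.258798
  k=2: (−1)^2·4.0000/(4)·0.9646^0·0.2637^4 = +0.004835
d^2_{0,0}(0.5337) = +0.865766 -0.258798 +0.004835 = +0.611802
|D^2_{0,0}|² = |d^2_{0,0}(β)|² = (+0.611802)² = 0.374302 (the z-rotation phases have unit modulus)

P=0.3743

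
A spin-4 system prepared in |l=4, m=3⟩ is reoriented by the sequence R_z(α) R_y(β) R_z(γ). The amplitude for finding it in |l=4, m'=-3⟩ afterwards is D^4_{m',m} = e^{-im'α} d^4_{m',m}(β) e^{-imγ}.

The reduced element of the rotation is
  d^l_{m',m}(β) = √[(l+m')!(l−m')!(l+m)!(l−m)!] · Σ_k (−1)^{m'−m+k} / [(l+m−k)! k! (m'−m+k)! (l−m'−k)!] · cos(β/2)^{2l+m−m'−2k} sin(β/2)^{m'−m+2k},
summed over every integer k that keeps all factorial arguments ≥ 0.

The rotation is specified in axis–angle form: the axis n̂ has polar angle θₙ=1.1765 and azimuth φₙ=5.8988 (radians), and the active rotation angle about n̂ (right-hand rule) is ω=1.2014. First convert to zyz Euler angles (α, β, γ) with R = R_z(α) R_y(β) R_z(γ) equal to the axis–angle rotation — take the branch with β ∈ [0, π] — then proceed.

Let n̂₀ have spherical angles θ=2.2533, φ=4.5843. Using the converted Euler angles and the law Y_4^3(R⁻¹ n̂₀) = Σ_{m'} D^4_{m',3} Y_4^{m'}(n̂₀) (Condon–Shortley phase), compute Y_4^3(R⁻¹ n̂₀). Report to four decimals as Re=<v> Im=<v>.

Re=-0.3625 Im=0.1353

Axis–angle → zyz. n̂ = (sinθₙcosφₙ, sinθₙsinφₙ, cosθₙ) = (+0.855895, -0.346215, +0.384159), ω = 1.2014.
R = I cosω + sinω [n̂]ₓ + (1−cosω) n̂n̂ᵀ gives
  R = [+0.829118, -0.547581, -0.112776; +0.168910, +0.437640, -0.883143; +0.532947, +0.713180, +0.455347]
β = atan2(√(R₁₃²+R₂₃²), R₃₃) = 1.098034; α = atan2(R₂₃, R₁₃) mod 2π = 4.585378; γ = atan2(R₃₂, −R₃₁) mod 2π = 2.212556
Need the full column D^4_{m',3} for m'=−4..4 at α=4.5854, β=1.0980, γ=2.2126.
cos(β/2)=0.853038, sin(β/2)=0.521849
d^4_{-4,3}: single k=7 term ⇒ +0.025429;  D = +0.016542-0.019313i
d^4_{-3,3}: k∈[6..7] ⇒ +0.102874 -0.005500 = +0.097374;  D = +0.065335+0.072201i
d^4_{-2,3}: k∈[5..6] ⇒ +0.269659 -0.033639 = +0.236020;  D = -0.193655+0.134919i
d^4_{-1,3}: k∈[4..5] ⇒ +0.519484 -0.116648 = +0.402836;  D = -0.186555-0.357035i
d^4_{0,3}: k∈[3..4] ⇒ +0.759522 -0.284245 = +0.475276;  D = +0.445727-0.164971i
d^4_{1,3}: k∈[2..3] ⇒ +0.832856 -0.519484 = +0.313372;  D = +0.070670+0.305300i
d^4_{2,3}: k∈[1..2] ⇒ +0.641781 -0.720546 = -0.078765;  D = +0.078367-0.007899i
d^4_{3,3}: k∈[0..1] ⇒ +0.280380 -0.734510 = -0.454130;  D = -0.012056+0.453970i
d^4_{4,3}: single k=0 term ⇒ -0.485141;  D = -0.479432-0.074206i
Y_4^{m'}(θ=2.2533,φ=4.5843) and Σ D·Y over m':
  (+0.0165-0.0193i)·(+0.1399+0.0787i)  (+0.0653+0.0722i)·(-0.1383+0.3420i)  (-0.1937+0.1349i)·(-0.3478-0.0911i)  (-0.1866-0.3570i)·(-0.0064+0.0494i)  (+0.4457-0.1650i)·(-0.3592+0.0000i)  (+0.0707+0.3053i)·(+0.0064+0.0494i)  (+0.0784-0.0079i)·(-0.3478+0.0911i)  (-0.0121+0.4540i)·(+0.1383+0.3420i)  (-0.4794-0.0742i)·(+0.1399-0.0787i)
Y_4^3(R⁻¹ n̂) = -0.362515+0.135305i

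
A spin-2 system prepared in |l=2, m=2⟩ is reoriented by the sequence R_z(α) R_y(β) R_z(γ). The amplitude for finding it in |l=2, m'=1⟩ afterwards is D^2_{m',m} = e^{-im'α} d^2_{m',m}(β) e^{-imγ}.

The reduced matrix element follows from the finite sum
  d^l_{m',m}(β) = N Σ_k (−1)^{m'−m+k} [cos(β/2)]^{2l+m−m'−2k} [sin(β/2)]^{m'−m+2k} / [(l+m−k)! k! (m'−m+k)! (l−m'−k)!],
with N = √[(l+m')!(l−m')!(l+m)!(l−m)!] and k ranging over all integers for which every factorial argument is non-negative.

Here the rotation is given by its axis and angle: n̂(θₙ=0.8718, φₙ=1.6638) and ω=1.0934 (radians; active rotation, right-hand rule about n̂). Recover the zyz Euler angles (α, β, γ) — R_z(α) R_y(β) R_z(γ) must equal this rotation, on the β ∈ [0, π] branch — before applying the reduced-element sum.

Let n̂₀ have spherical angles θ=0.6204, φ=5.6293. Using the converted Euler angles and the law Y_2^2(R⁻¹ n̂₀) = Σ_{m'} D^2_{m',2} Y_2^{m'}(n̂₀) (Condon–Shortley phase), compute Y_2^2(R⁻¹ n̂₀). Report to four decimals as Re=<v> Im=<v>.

Axis–angle → zyz. n̂ = (sinθₙcosφₙ, sinθₙsinφₙ, cosθₙ) = (-0.071091, +0.762180, +0.643450), ω = 1.0934.
R = I cosω + sinω [n̂]ₓ + (1−cosω) n̂n̂ᵀ gives
  R = [+0.462200, -0.600796, +0.652238; +0.542220, +0.773473, +0.328232; -0.701690, +0.201948, +0.683263]
β = atan2(√(R₁₃²+R₂₃²), R₃₃) = 0.818574; α = atan2(R₂₃, R₁₃) mod 2π = 0.466236; γ = atan2(R₃₂, −R₃₁) mod 2π = 0.280229
Need the full column D^2_{m',2} for m'=−2..2 at α=0.4662, β=0.8186, γ=0.2802.
cos(β/2)=0.917405, sin(β/2)=0.397955
d^2_{-2,2}: single k=4 term ⇒ +0.025081;  D = +0.023365+0.009117i
d^2_{-1,2}: single k=3 term ⇒ +0.115636;  D = +0.115123-0.010879i
d^2_{0,2}: single k=2 term ⇒ +0.326487;  D = +0.276539-0.173552i
d^2_{1,2}: single k=1 term ⇒ +0.614536;  D = +0.318115-0.525792i
d^2_{2,2}: single k=0 term ⇒ +0.708344;  D = +0.055100-0.706197i
Y_2^{m'}(θ=0.6204,φ=5.6293) and Σ D·Y over m':
  (+0.0234+0.0091i)·(+0.0339+0.1261i)  (+0.1151-0.0109i)·(+0.2901+0.2223i)  (+0.2765-0.1736i)·(+0.3110+0.0000i)  (+0.3181-0.5258i)·(-0.2901+0.2223i)  (+0.0551-0.7062i)·(+0.0339-0.1261i)
Y_2^2(R⁻¹ n̂) = +0.058906+0.164017i

Re=0.0589 Im=0.1640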